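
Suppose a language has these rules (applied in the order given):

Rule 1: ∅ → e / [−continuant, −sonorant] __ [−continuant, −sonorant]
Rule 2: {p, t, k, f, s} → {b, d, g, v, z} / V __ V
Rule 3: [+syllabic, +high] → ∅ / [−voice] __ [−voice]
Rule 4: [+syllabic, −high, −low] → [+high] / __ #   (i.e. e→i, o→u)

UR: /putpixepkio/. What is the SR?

Rule 1 (stop-cluster e-epenthesis): /t/ and /p/ form a stop–stop cluster, so [e] is inserted between them. /p/ and /k/ form a stop–stop cluster, so [e] is inserted between them. /putpixepkio/ → putepixepekio.
Rule 2 (intervocalic voicing): /t/ is a voiceless obstruent between vowels /u/ and /e/, so it voices to [d]. /p/ is a voiceless obstruent between vowels /e/ and /i/, so it voices to [b]. /p/ is a voiceless obstruent between vowels /e/ and /e/, so it voices to [b]. /k/ is a voiceless obstruent between vowels /e/ and /i/, so it voices to [g]. /putepixepekio/ → pudebixebegio.
Rule 3 (high vowel syncope): no segment meets the environment; /pudebixebegio/ is unchanged.
Rule 4 (final vowel raising): /o/ is a mid vowel in word-final position, so it raises to [u]. /pudebixebegio/ → pudebixebegiu.

pudebixebegiu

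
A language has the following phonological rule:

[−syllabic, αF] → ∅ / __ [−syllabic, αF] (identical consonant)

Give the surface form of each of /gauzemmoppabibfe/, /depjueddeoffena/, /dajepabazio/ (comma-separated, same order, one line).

gauzemopabibfe, depjuedeofena, dajepabazio

/gauzemmoppabibfe/: /mm/ is a geminate; the first /m/ deletes. /pp/ is a geminate; the first /p/ deletes. → [gauzemopabibfe].
/depjueddeoffena/: /dd/ is a geminate; the first /d/ deletes. /ff/ is a geminate; the first /f/ deletes. → [depjuedeofena].
/dajepabazio/: the rule's environment is not met; surfaces unchanged as [dajepabazio].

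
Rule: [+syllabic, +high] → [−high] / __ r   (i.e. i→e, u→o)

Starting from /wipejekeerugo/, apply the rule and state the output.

No segment of /wipejekeerugo/ meets the structural description of the rule, so the form surfaces unchanged.

wipejekeerugo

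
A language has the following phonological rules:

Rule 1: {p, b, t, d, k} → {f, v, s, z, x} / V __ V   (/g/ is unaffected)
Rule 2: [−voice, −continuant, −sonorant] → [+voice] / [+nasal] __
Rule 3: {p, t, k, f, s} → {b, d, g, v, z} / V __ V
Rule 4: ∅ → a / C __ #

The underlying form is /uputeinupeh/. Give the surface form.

Rule 1 (intervocalic spirantization): /p/ is a stop between vowels /u/ and /u/, so it spirantizes to the fricative [f]. /t/ is a stop between vowels /u/ and /e/, so it spirantizes to the fricative [s]. /p/ is a stop between vowels /u/ and /e/, so it spirantizes to the fricative [f]. /uputeinupeh/ → ufuseinufeh.
Rule 2 (post-nasal voicing): no segment meets the environment; /ufuseinufeh/ is unchanged.
Rule 3 (intervocalic voicing): /f/ is a voiceless obstruent between vowels /u/ and /u/, so it voices to [v]. /s/ is a voiceless obstruent between vowels /u/ and /e/, so it voices to [z]. /f/ is a voiceless obstruent between vowels /u/ and /e/, so it voices to [v]. /ufuseinufeh/ → uvuzeinuveh.
Rule 4 (final a-epenthesis): the form ends in the consonant /h/, so [a] is inserted word-finally. /uvuzeinuveh/ → uvuzeinuveha.

uvuzeinuveha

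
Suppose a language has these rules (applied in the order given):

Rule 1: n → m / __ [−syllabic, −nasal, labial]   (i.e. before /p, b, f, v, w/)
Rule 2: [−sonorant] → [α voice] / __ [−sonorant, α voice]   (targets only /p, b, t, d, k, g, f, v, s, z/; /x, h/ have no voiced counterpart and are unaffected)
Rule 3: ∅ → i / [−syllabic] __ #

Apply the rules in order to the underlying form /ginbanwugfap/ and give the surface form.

Rule 1 (nasal place assimilation): /n/ precedes the labial consonant /b/, so it assimilates in place to [m]. /n/ precedes the labial consonant /w/, so it assimilates in place to [m]. /ginbanwugfap/ → gimbamwugfap.
Rule 2 (regressive voicing assimilation): /g/ precedes the voiceless obstruent /f/, so it devoices to [k] by assimilation. /gimbamwugfap/ → gimbamwukfap.
Rule 3 (final i-epenthesis): the form ends in the consonant /p/, so [i] is inserted word-finally. /gimbamwukfap/ → gimbamwukfapi.

gimbamwukfapi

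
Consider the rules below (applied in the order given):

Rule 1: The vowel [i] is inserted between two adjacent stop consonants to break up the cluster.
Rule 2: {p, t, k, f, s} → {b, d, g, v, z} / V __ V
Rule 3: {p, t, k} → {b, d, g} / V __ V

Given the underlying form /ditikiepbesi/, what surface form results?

Rule 1 (stop-cluster i-epenthesis): /p/ and /b/ form a stop–stop cluster, so [i] is inserted between them. /ditikiepbesi/ → ditikiepibesi.
Rule 2 (intervocalic voicing): /t/ is a voiceless obstruent between vowels /i/ and /i/, so it voices to [d]. /k/ is a voiceless obstruent between vowels /i/ and /i/, so it voices to [g]. /p/ is a voiceless obstruent between vowels /e/ and /i/, so it voices to [b]. /s/ is a voiceless obstruent between vowels /e/ and /i/, so it voices to [z]. /ditikiepibesi/ → didigiebibezi.
Rule 3 (intervocalic voicing): no segment meets the environment; /didigiebibezi/ is unchanged.

didigiebibezi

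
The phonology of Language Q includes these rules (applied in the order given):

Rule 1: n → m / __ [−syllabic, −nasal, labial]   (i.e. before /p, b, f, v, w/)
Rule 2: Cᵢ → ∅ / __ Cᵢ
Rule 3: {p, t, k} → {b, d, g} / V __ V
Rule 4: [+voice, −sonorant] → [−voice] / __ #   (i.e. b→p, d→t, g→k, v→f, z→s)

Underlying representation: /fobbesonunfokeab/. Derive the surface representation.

Rule 1 (nasal place assimilation): /n/ precedes the labial consonant /f/, so it assimilates in place to [m]. /fobbesonunfokeab/ → fobbesonumfokeab.
Rule 2 (degemination): /bb/ is a geminate; the first /b/ deletes. /fobbesonumfokeab/ → fobesonumfokeab.
Rule 3 (intervocalic voicing): /k/ is a voiceless stop between vowels /o/ and /e/, so it voices to [g]. /fobesonumfokeab/ → fobesonumfogeab.
Rule 4 (final devoicing): /b/ is a voiced obstruent in word-final position, so it devoices to [p]. /fobesonumfogeab/ → fobesonumfogeap.

fobesonumfogeap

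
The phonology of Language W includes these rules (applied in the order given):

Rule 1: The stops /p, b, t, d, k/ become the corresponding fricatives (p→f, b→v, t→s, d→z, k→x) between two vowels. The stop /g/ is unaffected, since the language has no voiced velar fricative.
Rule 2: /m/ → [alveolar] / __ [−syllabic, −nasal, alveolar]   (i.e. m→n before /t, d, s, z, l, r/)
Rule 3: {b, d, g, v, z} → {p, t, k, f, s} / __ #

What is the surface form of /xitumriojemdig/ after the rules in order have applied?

xisunriojendik

Rule 1 (intervocalic spirantization): /t/ is a stop between vowels /i/ and /u/, so it spirantizes to the fricative [s]. /xitumriojemdig/ → xisumriojemdig.
Rule 2 (nasal place assimilation): /m/ precedes the alveolar consonant /r/, so it assimilates in place to [n]. /m/ precedes the alveolar consonant /d/, so it assimilates in place to [n]. /xisumriojemdig/ → xisunriojendig.
Rule 3 (final devoicing): /g/ is a voiced obstruent in word-final position, so it devoices to [k]. /xisunriojendig/ → xisunriojendik.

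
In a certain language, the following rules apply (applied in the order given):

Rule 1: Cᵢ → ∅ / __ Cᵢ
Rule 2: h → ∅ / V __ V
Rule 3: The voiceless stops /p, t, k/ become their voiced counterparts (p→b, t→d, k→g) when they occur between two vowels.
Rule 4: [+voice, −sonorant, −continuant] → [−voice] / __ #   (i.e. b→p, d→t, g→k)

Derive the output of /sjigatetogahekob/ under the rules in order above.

sjigadedogaegop

Rule 1 (degemination): no segment meets the environment; /sjigatetogahekob/ is unchanged.
Rule 2 (intervocalic h-deletion): /h/ occurs between vowels /a/ and /e/, so it deletes. /sjigatetogahekob/ → sjigatetogaekob.
Rule 3 (intervocalic voicing): /t/ is a voiceless stop between vowels /a/ and /e/, so it voices to [d]. /t/ is a voiceless stop between vowels /e/ and /o/, so it voices to [d]. /k/ is a voiceless stop between vowels /e/ and /o/, so it voices to [g]. /sjigatetogaekob/ → sjigadedogaegob.
Rule 4 (final devoicing): /b/ is a voiced stop in word-final position, so it devoices to [p]. /sjigadedogaegob/ → sjigadedogaegop.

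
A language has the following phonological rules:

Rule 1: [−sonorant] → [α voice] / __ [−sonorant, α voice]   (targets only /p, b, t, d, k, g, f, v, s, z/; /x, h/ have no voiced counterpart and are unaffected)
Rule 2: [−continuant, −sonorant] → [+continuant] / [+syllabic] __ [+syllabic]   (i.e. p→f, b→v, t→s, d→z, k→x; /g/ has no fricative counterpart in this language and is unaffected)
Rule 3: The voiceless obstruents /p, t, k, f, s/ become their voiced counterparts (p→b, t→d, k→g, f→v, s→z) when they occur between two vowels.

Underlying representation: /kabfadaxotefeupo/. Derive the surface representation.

kapfazaxozeveuvo

Rule 1 (regressive voicing assimilation): /b/ precedes the voiceless obstruent /f/, so it devoices to [p] by assimilation. /kabfadaxotefeupo/ → kapfadaxotefeupo.
Rule 2 (intervocalic spirantization): /d/ is a stop between vowels /a/ and /a/, so it spirantizes to the fricative [z]. /t/ is a stop between vowels /o/ and /e/, so it spirantizes to the fricative [s]. /p/ is a stop between vowels /u/ and /o/, so it spirantizes to the fricative [f]. /kapfadaxotefeupo/ → kapfazaxosefeufo.
Rule 3 (intervocalic voicing): /s/ is a voiceless obstruent between vowels /o/ and /e/, so it voices to [z]. /f/ is a voiceless obstruent between vowels /e/ and /e/, so it voices to [v]. /f/ is a voiceless obstruent between vowels /u/ and /o/, so it voices to [v]. /kapfazaxosefeufo/ → kapfazaxozeveuvo.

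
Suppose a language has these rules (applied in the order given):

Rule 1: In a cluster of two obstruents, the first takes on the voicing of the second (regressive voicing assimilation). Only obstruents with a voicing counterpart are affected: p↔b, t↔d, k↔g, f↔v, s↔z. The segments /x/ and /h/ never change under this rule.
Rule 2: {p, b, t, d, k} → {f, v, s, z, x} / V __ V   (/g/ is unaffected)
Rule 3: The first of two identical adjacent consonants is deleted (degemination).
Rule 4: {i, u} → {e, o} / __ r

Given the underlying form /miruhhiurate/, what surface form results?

meruhiorase

Rule 1 (regressive voicing assimilation): no segment meets the environment; /miruhhiurate/ is unchanged.
Rule 2 (intervocalic spirantization): /t/ is a stop between vowels /a/ and /e/, so it spirantizes to the fricative [s]. /miruhhiurate/ → miruhhiurase.
Rule 3 (degemination): /hh/ is a geminate; the first /h/ deletes. /miruhhiurase/ → miruhiurase.
Rule 4 (pre-rhotic lowering): /i/ is a high vowel immediately before /r/, so it lowers to [e]. /u/ is a high vowel immediately before /r/, so it lowers to [o]. /miruhiurase/ → meruhiorase.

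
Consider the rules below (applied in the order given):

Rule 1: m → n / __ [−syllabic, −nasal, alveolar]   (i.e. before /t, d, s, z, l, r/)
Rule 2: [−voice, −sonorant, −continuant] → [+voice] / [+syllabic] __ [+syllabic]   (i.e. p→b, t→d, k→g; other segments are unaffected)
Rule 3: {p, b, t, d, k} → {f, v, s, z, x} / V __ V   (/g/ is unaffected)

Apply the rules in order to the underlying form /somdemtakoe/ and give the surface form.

Rule 1 (nasal place assimilation): /m/ precedes the alveolar consonant /d/, so it assimilates in place to [n]. /m/ precedes the alveolar consonant /t/, so it assimilates in place to [n]. /somdemtakoe/ → sondentakoe.
Rule 2 (intervocalic voicing): /k/ is a voiceless stop between vowels /a/ and /o/, so it voices to [g]. /sondentakoe/ → sondentagoe.
Rule 3 (intervocalic spirantization): no segment meets the environment; /sondentagoe/ is unchanged.

sondentagoe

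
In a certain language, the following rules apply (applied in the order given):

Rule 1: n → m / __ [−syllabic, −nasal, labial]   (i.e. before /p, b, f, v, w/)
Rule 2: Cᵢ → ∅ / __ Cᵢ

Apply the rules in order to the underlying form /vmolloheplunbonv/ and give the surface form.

Rule 1 (nasal place assimilation): /n/ precedes the labial consonant /b/, so it assimilates in place to [m]. /n/ precedes the labial consonant /v/, so it assimilates in place to [m]. /vmolloheplunbonv/ → vmolloheplumbomv.
Rule 2 (degemination): /ll/ is a geminate; the first /l/ deletes. /vmolloheplumbomv/ → vmoloheplumbomv.

vmoloheplumbomv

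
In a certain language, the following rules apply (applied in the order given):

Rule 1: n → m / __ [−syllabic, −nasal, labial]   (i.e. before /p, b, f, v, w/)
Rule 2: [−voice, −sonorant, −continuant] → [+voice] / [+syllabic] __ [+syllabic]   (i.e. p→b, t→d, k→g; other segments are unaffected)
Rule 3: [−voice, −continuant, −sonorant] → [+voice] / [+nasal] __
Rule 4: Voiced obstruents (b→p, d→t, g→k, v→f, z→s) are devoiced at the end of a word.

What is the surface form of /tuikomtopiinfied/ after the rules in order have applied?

tuigomdobiimfiet

Rule 1 (nasal place assimilation): /n/ precedes the labial consonant /f/, so it assimilates in place to [m]. /tuikomtopiinfied/ → tuikomtopiimfied.
Rule 2 (intervocalic voicing): /k/ is a voiceless stop between vowels /i/ and /o/, so it voices to [g]. /p/ is a voiceless stop between vowels /o/ and /i/, so it voices to [b]. /tuikomtopiimfied/ → tuigomtobiimfied.
Rule 3 (post-nasal voicing): /t/ is a voiceless stop immediately after the nasal /m/, so it voices to [d]. /tuigomtobiimfied/ → tuigomdobiimfied.
Rule 4 (final devoicing): /d/ is a voiced obstruent in word-final position, so it devoices to [t]. /tuigomdobiimfied/ → tuigomdobiimfiet.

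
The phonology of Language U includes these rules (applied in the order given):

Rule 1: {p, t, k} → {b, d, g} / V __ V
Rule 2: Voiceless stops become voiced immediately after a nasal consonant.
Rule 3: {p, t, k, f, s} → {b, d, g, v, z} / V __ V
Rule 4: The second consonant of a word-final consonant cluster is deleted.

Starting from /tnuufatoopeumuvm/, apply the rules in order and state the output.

tnuuvadoobeumuv

Rule 1 (intervocalic voicing): /t/ is a voiceless stop between vowels /a/ and /o/, so it voices to [d]. /p/ is a voiceless stop between vowels /o/ and /e/, so it voices to [b]. /tnuufatoopeumuvm/ → tnuufadoobeumuvm.
Rule 2 (post-nasal voicing): no segment meets the environment; /tnuufadoobeumuvm/ is unchanged.
Rule 3 (intervocalic voicing): /f/ is a voiceless obstruent between vowels /u/ and /a/, so it voices to [v]. /tnuufadoobeumuvm/ → tnuuvadoobeumuvm.
Rule 4 (final cluster simplification): /m/ is the second consonant of a word-final cluster /vm/, so it deletes. /tnuuvadoobeumuvm/ → tnuuvadoobeumuv.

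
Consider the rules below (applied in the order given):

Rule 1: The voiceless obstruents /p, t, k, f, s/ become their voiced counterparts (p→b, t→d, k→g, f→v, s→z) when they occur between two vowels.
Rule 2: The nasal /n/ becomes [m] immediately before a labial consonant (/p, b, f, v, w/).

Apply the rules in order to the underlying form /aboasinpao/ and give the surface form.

Rule 1 (intervocalic voicing): /s/ is a voiceless obstruent between vowels /a/ and /i/, so it voices to [z]. /aboasinpao/ → aboazinpao.
Rule 2 (nasal place assimilation): /n/ precedes the labial consonant /p/, so it assimilates in place to [m]. /aboazinpao/ → aboazimpao.

aboazimpao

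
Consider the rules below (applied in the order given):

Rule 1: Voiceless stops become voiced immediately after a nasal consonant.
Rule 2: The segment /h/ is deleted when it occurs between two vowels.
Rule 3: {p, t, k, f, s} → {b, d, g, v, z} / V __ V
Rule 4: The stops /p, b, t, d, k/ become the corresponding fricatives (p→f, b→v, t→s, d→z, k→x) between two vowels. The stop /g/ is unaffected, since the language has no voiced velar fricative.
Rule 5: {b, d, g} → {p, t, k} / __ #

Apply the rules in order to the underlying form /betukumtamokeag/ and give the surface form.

Rule 1 (post-nasal voicing): /t/ is a voiceless stop immediately after the nasal /m/, so it voices to [d]. /betukumtamokeag/ → betukumdamokeag.
Rule 2 (intervocalic h-deletion): no segment meets the environment; /betukumdamokeag/ is unchanged.
Rule 3 (intervocalic voicing): /t/ is a voiceless obstruent between vowels /e/ and /u/, so it voices to [d]. /k/ is a voiceless obstruent between vowels /u/ and /u/, so it voices to [g]. /k/ is a voiceless obstruent between vowels /o/ and /e/, so it voices to [g]. /betukumdamokeag/ → bedugumdamogeag.
Rule 4 (intervocalic spirantization): /d/ is a stop between vowels /e/ and /u/, so it spirantizes to the fricative [z]. /bedugumdamogeag/ → bezugumdamogeag.
Rule 5 (final devoicing): /g/ is a voiced stop in word-final position, so it devoices to [k]. /bezugumdamogeag/ → bezugumdamogeak.

bezugumdamogeak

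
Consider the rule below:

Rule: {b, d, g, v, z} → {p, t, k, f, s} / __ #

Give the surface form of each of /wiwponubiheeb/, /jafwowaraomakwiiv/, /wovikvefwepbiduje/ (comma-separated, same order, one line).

/wiwponubiheeb/: /b/ is a voiced obstruent in word-final position, so it devoices to [p]. → [wiwponubiheep].
/jafwowaraomakwiiv/: /v/ is a voiced obstruent in word-final position, so it devoices to [f]. → [jafwowaraomakwiif].
/wovikvefwepbiduje/: the rule's environment is not met; surfaces unchanged as [wovikvefwepbiduje].

wiwponubiheep, jafwowaraomakwiif, wovikvefwepbiduje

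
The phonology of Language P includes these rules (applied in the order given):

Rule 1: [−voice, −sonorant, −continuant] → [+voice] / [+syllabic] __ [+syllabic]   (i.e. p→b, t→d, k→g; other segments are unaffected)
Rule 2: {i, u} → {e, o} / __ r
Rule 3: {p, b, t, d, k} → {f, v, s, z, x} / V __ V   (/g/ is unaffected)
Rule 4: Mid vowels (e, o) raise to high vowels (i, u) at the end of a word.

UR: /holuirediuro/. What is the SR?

holuerezioru

Rule 1 (intervocalic voicing): no segment meets the environment; /holuirediuro/ is unchanged.
Rule 2 (pre-rhotic lowering): /i/ is a high vowel immediately before /r/, so it lowers to [e]. /u/ is a high vowel immediately before /r/, so it lowers to [o]. /holuirediuro/ → holueredioro.
Rule 3 (intervocalic spirantization): /d/ is a stop between vowels /e/ and /i/, so it spirantizes to the fricative [z]. /holueredioro/ → holuerezioro.
Rule 4 (final vowel raising): /o/ is a mid vowel in word-final position, so it raises to [u]. /holuerezioro/ → holuerezioru.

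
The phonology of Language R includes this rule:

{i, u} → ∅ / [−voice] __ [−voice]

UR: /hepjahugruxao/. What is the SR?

hepjahugruxao

No segment of /hepjahugruxao/ meets the structural description of the rule, so the form surfaces unchanged.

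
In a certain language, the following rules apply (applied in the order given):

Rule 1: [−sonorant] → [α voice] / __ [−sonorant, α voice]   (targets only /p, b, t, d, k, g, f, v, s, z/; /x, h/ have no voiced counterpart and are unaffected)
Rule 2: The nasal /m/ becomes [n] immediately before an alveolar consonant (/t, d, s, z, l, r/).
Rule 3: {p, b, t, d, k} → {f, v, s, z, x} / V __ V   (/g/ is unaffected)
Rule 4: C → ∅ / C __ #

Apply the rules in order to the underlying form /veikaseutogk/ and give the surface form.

Rule 1 (regressive voicing assimilation): /g/ precedes the voiceless obstruent /k/, so it devoices to [k] by assimilation. /veikaseutogk/ → veikaseutokk.
Rule 2 (nasal place assimilation): no segment meets the environment; /veikaseutokk/ is unchanged.
Rule 3 (intervocalic spirantization): /k/ is a stop between vowels /i/ and /a/, so it spirantizes to the fricative [x]. /t/ is a stop between vowels /u/ and /o/, so it spirantizes to the fricative [s]. /veikaseutokk/ → veixaseusokk.
Rule 4 (final cluster simplification): /k/ is the second consonant of a word-final cluster /kk/, so it deletes. /veixaseusokk/ → veixaseusok.

veixaseusok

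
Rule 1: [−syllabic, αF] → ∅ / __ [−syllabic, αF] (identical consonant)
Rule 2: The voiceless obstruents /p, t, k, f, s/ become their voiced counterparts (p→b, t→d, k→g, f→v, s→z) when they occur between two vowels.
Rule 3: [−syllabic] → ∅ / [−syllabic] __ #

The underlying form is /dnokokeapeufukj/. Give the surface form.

dnogogeabeuvuk

Rule 1 (degemination): no segment meets the environment; /dnokokeapeufukj/ is unchanged.
Rule 2 (intervocalic voicing): /k/ is a voiceless obstruent between vowels /o/ and /o/, so it voices to [g]. /k/ is a voiceless obstruent between vowels /o/ and /e/, so it voices to [g]. /p/ is a voiceless obstruent between vowels /a/ and /e/, so it voices to [b]. /f/ is a voiceless obstruent between vowels /u/ and /u/, so it voices to [v]. /dnokokeapeufukj/ → dnogogeabeuvukj.
Rule 3 (final cluster simplification): /j/ is the second consonant of a word-final cluster /kj/, so it deletes. /dnogogeabeuvukj/ → dnogogeabeuvuk.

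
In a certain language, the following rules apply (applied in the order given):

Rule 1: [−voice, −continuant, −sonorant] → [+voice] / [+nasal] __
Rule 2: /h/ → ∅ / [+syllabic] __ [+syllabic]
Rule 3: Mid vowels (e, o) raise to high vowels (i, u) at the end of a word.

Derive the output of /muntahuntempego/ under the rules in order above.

Rule 1 (post-nasal voicing): /t/ is a voiceless stop immediately after the nasal /n/, so it voices to [d]. /t/ is a voiceless stop immediately after the nasal /n/, so it voices to [d]. /p/ is a voiceless stop immediately after the nasal /m/, so it voices to [b]. /muntahuntempego/ → mundahundembego.
Rule 2 (intervocalic h-deletion): /h/ occurs between vowels /a/ and /u/, so it deletes. /mundahundembego/ → mundaundembego.
Rule 3 (final vowel raising): /o/ is a mid vowel in word-final position, so it raises to [u]. /mundaundembego/ → mundaundembegu.

mundaundembegu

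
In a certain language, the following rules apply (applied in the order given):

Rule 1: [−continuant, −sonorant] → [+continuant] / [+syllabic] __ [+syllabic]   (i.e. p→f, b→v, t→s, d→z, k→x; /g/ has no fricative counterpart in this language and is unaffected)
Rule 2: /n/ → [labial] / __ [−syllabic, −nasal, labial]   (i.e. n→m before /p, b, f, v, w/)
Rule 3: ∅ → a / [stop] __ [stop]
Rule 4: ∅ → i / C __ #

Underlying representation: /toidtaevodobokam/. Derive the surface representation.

Rule 1 (intervocalic spirantization): /d/ is a stop between vowels /o/ and /o/, so it spirantizes to the fricative [z]. /b/ is a stop between vowels /o/ and /o/, so it spirantizes to the fricative [v]. /k/ is a stop between vowels /o/ and /a/, so it spirantizes to the fricative [x]. /toidtaevodobokam/ → toidtaevozovoxam.
Rule 2 (nasal place assimilation): no segment meets the environment; /toidtaevozovoxam/ is unchanged.
Rule 3 (stop-cluster a-epenthesis): /d/ and /t/ form a stop–stop cluster, so [a] is inserted between them. /toidtaevozovoxam/ → toidataevozovoxam.
Rule 4 (final i-epenthesis): the form ends in the consonant /m/, so [i] is inserted word-finally. /toidataevozovoxam/ → toidataevozovoxami.

toidataevozovoxami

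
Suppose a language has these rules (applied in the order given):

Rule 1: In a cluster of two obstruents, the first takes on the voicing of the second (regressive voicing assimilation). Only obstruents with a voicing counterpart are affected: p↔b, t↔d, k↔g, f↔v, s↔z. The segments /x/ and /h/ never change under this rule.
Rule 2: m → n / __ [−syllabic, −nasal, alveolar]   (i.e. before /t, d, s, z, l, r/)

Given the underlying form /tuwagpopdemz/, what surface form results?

Rule 1 (regressive voicing assimilation): /g/ precedes the voiceless obstruent /p/, so it devoices to [k] by assimilation. /p/ precedes the voiced obstruent /d/, so it voices to [b] by assimilation. /tuwagpopdemz/ → tuwakpobdemz.
Rule 2 (nasal place assimilation): /m/ precedes the alveolar consonant /z/, so it assimilates in place to [n]. /tuwakpobdemz/ → tuwakpobdenz.

tuwakpobdenz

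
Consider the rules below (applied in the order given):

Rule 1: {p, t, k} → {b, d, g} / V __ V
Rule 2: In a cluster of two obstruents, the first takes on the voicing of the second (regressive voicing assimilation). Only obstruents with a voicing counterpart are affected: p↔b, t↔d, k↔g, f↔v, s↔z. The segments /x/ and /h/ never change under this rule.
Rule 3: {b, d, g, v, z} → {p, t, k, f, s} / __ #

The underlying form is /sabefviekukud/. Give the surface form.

sabevviegugut

Rule 1 (intervocalic voicing): /k/ is a voiceless stop between vowels /e/ and /u/, so it voices to [g]. /k/ is a voiceless stop between vowels /u/ and /u/, so it voices to [g]. /sabefviekukud/ → sabefviegugud.
Rule 2 (regressive voicing assimilation): /f/ precedes the voiced obstruent /v/, so it voices to [v] by assimilation. /sabefviegugud/ → sabevviegugud.
Rule 3 (final devoicing): /d/ is a voiced obstruent in word-final position, so it devoices to [t]. /sabevviegugud/ → sabevviegugut.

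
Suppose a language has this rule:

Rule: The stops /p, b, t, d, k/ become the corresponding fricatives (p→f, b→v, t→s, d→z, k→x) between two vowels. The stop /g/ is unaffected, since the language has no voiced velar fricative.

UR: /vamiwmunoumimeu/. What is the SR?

No segment of /vamiwmunoumimeu/ meets the structural description of the rule, so the form surfaces unchanged.

vamiwmunoumimeu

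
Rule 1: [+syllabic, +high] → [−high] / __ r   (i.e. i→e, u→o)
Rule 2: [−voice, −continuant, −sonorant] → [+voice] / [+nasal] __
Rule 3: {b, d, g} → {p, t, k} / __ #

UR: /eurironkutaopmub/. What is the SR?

eorerongutaopmup

Rule 1 (pre-rhotic lowering): /u/ is a high vowel immediately before /r/, so it lowers to [o]. /i/ is a high vowel immediately before /r/, so it lowers to [e]. /eurironkutaopmub/ → eoreronkutaopmub.
Rule 2 (post-nasal voicing): /k/ is a voiceless stop immediately after the nasal /n/, so it voices to [g]. /eoreronkutaopmub/ → eorerongutaopmub.
Rule 3 (final devoicing): /b/ is a voiced stop in word-final position, so it devoices to [p]. /eorerongutaopmub/ → eorerongutaopmup.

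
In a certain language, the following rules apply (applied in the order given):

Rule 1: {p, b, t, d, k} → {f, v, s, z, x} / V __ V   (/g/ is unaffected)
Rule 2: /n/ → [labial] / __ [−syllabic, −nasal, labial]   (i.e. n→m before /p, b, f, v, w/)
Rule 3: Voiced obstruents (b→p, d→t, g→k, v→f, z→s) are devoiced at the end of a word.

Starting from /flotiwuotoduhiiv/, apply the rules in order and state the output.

Rule 1 (intervocalic spirantization): /t/ is a stop between vowels /o/ and /i/, so it spirantizes to the fricative [s]. /t/ is a stop between vowels /o/ and /o/, so it spirantizes to the fricative [s]. /d/ is a stop between vowels /o/ and /u/, so it spirantizes to the fricative [z]. /flotiwuotoduhiiv/ → flosiwuosozuhiiv.
Rule 2 (nasal place assimilation): no segment meets the environment; /flosiwuosozuhiiv/ is unchanged.
Rule 3 (final devoicing): /v/ is a voiced obstruent in word-final position, so it devoices to [f]. /flosiwuosozuhiiv/ → flosiwuosozuhiif.

flosiwuosozuhiif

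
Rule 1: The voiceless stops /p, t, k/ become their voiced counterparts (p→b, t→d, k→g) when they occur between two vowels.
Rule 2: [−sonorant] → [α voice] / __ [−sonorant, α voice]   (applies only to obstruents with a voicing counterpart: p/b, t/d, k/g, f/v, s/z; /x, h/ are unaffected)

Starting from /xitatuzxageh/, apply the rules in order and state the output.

Rule 1 (intervocalic voicing): /t/ is a voiceless stop between vowels /i/ and /a/, so it voices to [d]. /t/ is a voiceless stop between vowels /a/ and /u/, so it voices to [d]. /xitatuzxageh/ → xidaduzxageh.
Rule 2 (regressive voicing assimilation): /z/ precedes the voiceless obstruent /x/, so it devoices to [s] by assimilation. /xidaduzxageh/ → xidadusxageh.

xidadusxageh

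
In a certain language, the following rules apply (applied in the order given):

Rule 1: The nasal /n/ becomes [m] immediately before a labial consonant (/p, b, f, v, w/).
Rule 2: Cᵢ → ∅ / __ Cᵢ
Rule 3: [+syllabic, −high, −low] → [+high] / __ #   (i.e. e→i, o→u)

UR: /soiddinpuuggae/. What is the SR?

Rule 1 (nasal place assimilation): /n/ precedes the labial consonant /p/, so it assimilates in place to [m]. /soiddinpuuggae/ → soiddimpuuggae.
Rule 2 (degemination): /dd/ is a geminate; the first /d/ deletes. /gg/ is a geminate; the first /g/ deletes. /soiddimpuuggae/ → soidimpuugae.
Rule 3 (final vowel raising): /e/ is a mid vowel in word-final position, so it raises to [i]. /soidimpuugae/ → soidimpuugai.

soidimpuugai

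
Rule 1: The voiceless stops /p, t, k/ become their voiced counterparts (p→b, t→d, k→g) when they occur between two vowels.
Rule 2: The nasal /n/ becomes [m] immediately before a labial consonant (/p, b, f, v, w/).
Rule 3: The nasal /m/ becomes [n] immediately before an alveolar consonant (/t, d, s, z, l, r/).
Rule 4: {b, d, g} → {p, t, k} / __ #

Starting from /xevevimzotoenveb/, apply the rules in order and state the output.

Rule 1 (intervocalic voicing): /t/ is a voiceless stop between vowels /o/ and /o/, so it voices to [d]. /xevevimzotoenveb/ → xevevimzodoenveb.
Rule 2 (nasal place assimilation): /n/ precedes the labial consonant /v/, so it assimilates in place to [m]. /xevevimzodoenveb/ → xevevimzodoemveb.
Rule 3 (nasal place assimilation): /m/ precedes the alveolar consonant /z/, so it assimilates in place to [n]. /xevevimzodoemveb/ → xevevinzodoemveb.
Rule 4 (final devoicing): /b/ is a voiced stop in word-final position, so it devoices to [p]. /xevevinzodoemveb/ → xevevinzodoemvep.

xevevinzodoemvep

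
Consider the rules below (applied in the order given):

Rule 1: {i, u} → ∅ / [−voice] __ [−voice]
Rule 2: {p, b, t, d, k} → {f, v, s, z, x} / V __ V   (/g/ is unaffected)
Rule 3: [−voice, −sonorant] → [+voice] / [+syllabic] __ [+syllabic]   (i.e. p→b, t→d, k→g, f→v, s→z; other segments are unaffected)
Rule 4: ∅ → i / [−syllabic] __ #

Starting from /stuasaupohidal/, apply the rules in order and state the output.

stuazauvohizali

Rule 1 (high vowel syncope): no segment meets the environment; /stuasaupohidal/ is unchanged.
Rule 2 (intervocalic spirantization): /p/ is a stop between vowels /u/ and /o/, so it spirantizes to the fricative [f]. /d/ is a stop between vowels /i/ and /a/, so it spirantizes to the fricative [z]. /stuasaupohidal/ → stuasaufohizal.
Rule 3 (intervocalic voicing): /s/ is a voiceless obstruent between vowels /a/ and /a/, so it voices to [z]. /f/ is a voiceless obstruent between vowels /u/ and /o/, so it voices to [v]. /stuasaufohizal/ → stuazauvohizal.
Rule 4 (final i-epenthesis): the form ends in the consonant /l/, so [i] is inserted word-finally. /stuazauvohizal/ → stuazauvohizali.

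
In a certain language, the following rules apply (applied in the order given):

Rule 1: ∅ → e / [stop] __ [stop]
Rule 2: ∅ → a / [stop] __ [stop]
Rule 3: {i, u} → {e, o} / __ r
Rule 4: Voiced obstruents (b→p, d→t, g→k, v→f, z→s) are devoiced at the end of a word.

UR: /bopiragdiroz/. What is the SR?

boperagederos

Rule 1 (stop-cluster e-epenthesis): /g/ and /d/ form a stop–stop cluster, so [e] is inserted between them. /bopiragdiroz/ → bopiragediroz.
Rule 2 (stop-cluster a-epenthesis): no segment meets the environment; /bopiragediroz/ is unchanged.
Rule 3 (pre-rhotic lowering): /i/ is a high vowel immediately before /r/, so it lowers to [e]. /i/ is a high vowel immediately before /r/, so it lowers to [e]. /bopiragediroz/ → boperagederoz.
Rule 4 (final devoicing): /z/ is a voiced obstruent in word-final position, so it devoices to [s]. /boperagederoz/ → boperagederos.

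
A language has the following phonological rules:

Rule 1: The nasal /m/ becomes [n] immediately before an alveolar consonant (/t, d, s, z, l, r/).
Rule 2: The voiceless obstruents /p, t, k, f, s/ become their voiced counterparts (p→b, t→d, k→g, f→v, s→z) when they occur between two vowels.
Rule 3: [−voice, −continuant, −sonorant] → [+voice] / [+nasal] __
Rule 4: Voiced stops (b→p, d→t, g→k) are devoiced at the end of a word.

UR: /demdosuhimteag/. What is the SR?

dendozuhindeak

Rule 1 (nasal place assimilation): /m/ precedes the alveolar consonant /d/, so it assimilates in place to [n]. /m/ precedes the alveolar consonant /t/, so it assimilates in place to [n]. /demdosuhimteag/ → dendosuhinteag.
Rule 2 (intervocalic voicing): /s/ is a voiceless obstruent between vowels /o/ and /u/, so it voices to [z]. /dendosuhinteag/ → dendozuhinteag.
Rule 3 (post-nasal voicing): /t/ is a voiceless stop immediately after the nasal /n/, so it voices to [d]. /dendozuhinteag/ → dendozuhindeag.
Rule 4 (final devoicing): /g/ is a voiced stop in word-final position, so it devoices to [k]. /dendozuhindeag/ → dendozuhindeak.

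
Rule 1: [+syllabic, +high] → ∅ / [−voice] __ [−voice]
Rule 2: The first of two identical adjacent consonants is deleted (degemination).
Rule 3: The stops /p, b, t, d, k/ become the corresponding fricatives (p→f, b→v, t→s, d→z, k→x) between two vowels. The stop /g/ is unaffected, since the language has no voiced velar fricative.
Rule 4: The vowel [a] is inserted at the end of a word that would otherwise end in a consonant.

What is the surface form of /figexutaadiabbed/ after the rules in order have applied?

figextaaziaveda

Rule 1 (high vowel syncope): /u/ is a high vowel flanked by voiceless consonants /x/ and /t/, so it deletes. /figexutaadiabbed/ → figextaadiabbed.
Rule 2 (degemination): /bb/ is a geminate; the first /b/ deletes. /figextaadiabbed/ → figextaadiabed.
Rule 3 (intervocalic spirantization): /d/ is a stop between vowels /a/ and /i/, so it spirantizes to the fricative [z]. /b/ is a stop between vowels /a/ and /e/, so it spirantizes to the fricative [v]. /figextaadiabed/ → figextaaziaved.
Rule 4 (final a-epenthesis): the form ends in the consonant /d/, so [a] is inserted word-finally. /figextaaziaved/ → figextaaziaveda.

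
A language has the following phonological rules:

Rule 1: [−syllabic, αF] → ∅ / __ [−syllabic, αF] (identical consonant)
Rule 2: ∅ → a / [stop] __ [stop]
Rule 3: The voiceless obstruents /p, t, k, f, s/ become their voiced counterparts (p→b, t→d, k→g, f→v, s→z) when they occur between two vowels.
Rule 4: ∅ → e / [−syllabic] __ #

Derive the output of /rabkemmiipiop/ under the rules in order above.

Rule 1 (degemination): /mm/ is a geminate; the first /m/ deletes. /rabkemmiipiop/ → rabkemiipiop.
Rule 2 (stop-cluster a-epenthesis): /b/ and /k/ form a stop–stop cluster, so [a] is inserted between them. /rabkemiipiop/ → rabakemiipiop.
Rule 3 (intervocalic voicing): /k/ is a voiceless obstruent between vowels /a/ and /e/, so it voices to [g]. /p/ is a voiceless obstruent between vowels /i/ and /i/, so it voices to [b]. /rabakemiipiop/ → rabagemiibiop.
Rule 4 (final e-epenthesis): the form ends in the consonant /p/, so [e] is inserted word-finally. /rabagemiibiop/ → rabagemiibiope.

rabagemiibiope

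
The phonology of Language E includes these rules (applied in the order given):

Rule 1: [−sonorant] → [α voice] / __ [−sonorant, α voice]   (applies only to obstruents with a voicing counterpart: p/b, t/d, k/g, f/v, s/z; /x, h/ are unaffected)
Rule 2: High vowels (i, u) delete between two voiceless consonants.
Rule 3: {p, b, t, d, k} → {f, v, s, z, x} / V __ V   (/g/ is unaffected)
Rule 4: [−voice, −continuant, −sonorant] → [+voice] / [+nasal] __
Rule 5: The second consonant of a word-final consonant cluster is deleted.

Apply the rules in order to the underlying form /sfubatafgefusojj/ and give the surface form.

sfuvasavgefsoj

Rule 1 (regressive voicing assimilation): /f/ precedes the voiced obstruent /g/, so it voices to [v] by assimilation. /sfubatafgefusojj/ → sfubatavgefusojj.
Rule 2 (high vowel syncope): /u/ is a high vowel flanked by voiceless consonants /f/ and /s/, so it deletes. /sfubatavgefusojj/ → sfubatavgefsojj.
Rule 3 (intervocalic spirantization): /b/ is a stop between vowels /u/ and /a/, so it spirantizes to the fricative [v]. /t/ is a stop between vowels /a/ and /a/, so it spirantizes to the fricative [s]. /sfubatavgefsojj/ → sfuvasavgefsojj.
Rule 4 (post-nasal voicing): no segment meets the environment; /sfuvasavgefsojj/ is unchanged.
Rule 5 (final cluster simplification): /j/ is the second consonant of a word-final cluster /jj/, so it deletes. /sfuvasavgefsojj/ → sfuvasavgefsoj.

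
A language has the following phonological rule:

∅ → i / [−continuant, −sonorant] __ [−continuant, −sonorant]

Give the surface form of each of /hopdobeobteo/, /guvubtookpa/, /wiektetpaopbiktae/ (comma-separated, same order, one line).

hopidobeobiteo, guvubitookipa, wiekitetipaopibikitae

/hopdobeobteo/: /p/ and /d/ form a stop–stop cluster, so [i] is inserted between them. /b/ and /t/ form a stop–stop cluster, so [i] is inserted between them. → [hopidobeobiteo].
/guvubtookpa/: /b/ and /t/ form a stop–stop cluster, so [i] is inserted between them. /k/ and /p/ form a stop–stop cluster, so [i] is inserted between them. → [guvubitookipa].
/wiektetpaopbiktae/: /k/ and /t/ form a stop–stop cluster, so [i] is inserted between them. /t/ and /p/ form a stop–stop cluster, so [i] is inserted between them. /p/ and /b/ form a stop–stop cluster, so [i] is inserted between them. /k/ and /t/ form a stop–stop cluster, so [i] is inserted between them. → [wiekitetipaopibikitae].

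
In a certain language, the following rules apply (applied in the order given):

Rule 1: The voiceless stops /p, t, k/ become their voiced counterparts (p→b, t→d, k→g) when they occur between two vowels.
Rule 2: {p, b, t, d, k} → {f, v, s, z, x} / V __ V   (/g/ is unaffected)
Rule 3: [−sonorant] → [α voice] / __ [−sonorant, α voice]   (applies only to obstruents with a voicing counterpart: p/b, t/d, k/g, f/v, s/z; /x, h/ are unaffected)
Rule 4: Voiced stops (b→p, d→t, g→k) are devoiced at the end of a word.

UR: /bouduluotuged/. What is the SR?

Rule 1 (intervocalic voicing): /t/ is a voiceless stop between vowels /o/ and /u/, so it voices to [d]. /bouduluotuged/ → bouduluoduged.
Rule 2 (intervocalic spirantization): /d/ is a stop between vowels /u/ and /u/, so it spirantizes to the fricative [z]. /d/ is a stop between vowels /o/ and /u/, so it spirantizes to the fricative [z]. /bouduluoduged/ → bouzuluozuged.
Rule 3 (regressive voicing assimilation): no segment meets the environment; /bouzuluozuged/ is unchanged.
Rule 4 (final devoicing): /d/ is a voiced stop in word-final position, so it devoices to [t]. /bouzuluozuged/ → bouzuluozuget.

bouzuluozuget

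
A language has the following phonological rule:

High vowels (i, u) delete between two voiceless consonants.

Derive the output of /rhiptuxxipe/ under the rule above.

/i/ is a high vowel flanked by voiceless consonants /h/ and /p/, so it deletes.
/u/ is a high vowel flanked by voiceless consonants /t/ and /x/, so it deletes.
/i/ is a high vowel flanked by voiceless consonants /x/ and /p/, so it deletes.
Surface form: [rhptxxpe].

rhptxxpe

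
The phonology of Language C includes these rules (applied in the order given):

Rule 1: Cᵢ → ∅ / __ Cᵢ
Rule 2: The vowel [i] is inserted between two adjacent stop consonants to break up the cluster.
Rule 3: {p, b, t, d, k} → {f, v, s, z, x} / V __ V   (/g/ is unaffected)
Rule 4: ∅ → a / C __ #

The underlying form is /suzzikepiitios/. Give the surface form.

Rule 1 (degemination): /zz/ is a geminate; the first /z/ deletes. /suzzikepiitios/ → suzikepiitios.
Rule 2 (stop-cluster i-epenthesis): no segment meets the environment; /suzikepiitios/ is unchanged.
Rule 3 (intervocalic spirantization): /k/ is a stop between vowels /i/ and /e/, so it spirantizes to the fricative [x]. /p/ is a stop between vowels /e/ and /i/, so it spirantizes to the fricative [f]. /t/ is a stop between vowels /i/ and /i/, so it spirantizes to the fricative [s]. /suzikepiitios/ → suzixefiisios.
Rule 4 (final a-epenthesis): the form ends in the consonant /s/, so [a] is inserted word-finally. /suzixefiisios/ → suzixefiisiosa.

suzixefiisiosa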